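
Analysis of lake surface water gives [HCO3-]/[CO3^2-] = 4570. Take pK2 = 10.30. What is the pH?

From K2 = [H⁺][CO3^2-]/[HCO3-]:  pH = pK2 − log₁₀([HCO3-]/[CO3^2-])
log₁₀(4570) = +3.660
pH = 10.30 − (+3.660) = 6.64

pH = 6.64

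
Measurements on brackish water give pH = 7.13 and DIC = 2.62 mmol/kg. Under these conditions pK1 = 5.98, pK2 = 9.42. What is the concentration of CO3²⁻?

α₂ = 1 / (1 + [H⁺]/K2 + [H⁺]²/(K1K2)) = 1 / (1 + 10^+2.29 + 10^+1.14)
   = 1 / (1 + 194.98 + 13.804) = 1/209.79 = 0.004767
[CO3²⁻] = α₂ × DIC = 0.004767 × 2.62 = 0.0125 mmol/kg = 12.5 μmol/kg

[CO3²⁻] = 12.5 μmol/kg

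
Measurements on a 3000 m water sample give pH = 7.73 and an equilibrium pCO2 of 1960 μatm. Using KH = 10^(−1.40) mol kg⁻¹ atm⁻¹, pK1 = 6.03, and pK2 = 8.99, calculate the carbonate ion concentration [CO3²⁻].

[CO3²⁻] = 0.215 mmol/kg

[CO2*] = KH · pCO2 = 10^(−1.40) × 1960×10^-6 = 7.803×10^-5 mol/kg
α₀ = 1/(1 + K1/[H⁺] + K1K2/[H⁺]²) = 1/(1 + 10^+1.70 + 10^+0.44) = 0.01856
DIC = [CO2*]/α₀ = 7.803×10^-5 / 0.01856 = 4.204 mmol/kg
[CO3²⁻] = α₂·DIC; α₂ = 0.05112, so [CO3²⁻] = 0.05112 × 4.204 = 0.215 mmol/kg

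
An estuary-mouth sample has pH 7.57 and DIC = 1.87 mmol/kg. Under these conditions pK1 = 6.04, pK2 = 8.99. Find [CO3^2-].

α₂ = 1 / (1 + [H⁺]/K2 + [H⁺]²/(K1K2)) = 1 / (1 + 10^+1.42 + 10^-0.11)
   = 1 / (1 + 26.303 + 0.77625) = 1/28.079 = 0.03561
[CO3²⁻] = α₂ × DIC = 0.03561 × 1.87 = 0.0666 mmol/kg

[CO3²⁻] = 0.0666 mmol/kg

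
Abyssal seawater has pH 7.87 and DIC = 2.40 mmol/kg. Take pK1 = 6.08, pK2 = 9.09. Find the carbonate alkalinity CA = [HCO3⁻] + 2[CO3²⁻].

CA = 2.50 mmol/kg

CA = [HCO3⁻] + 2[CO3²⁻] = (α₁ + 2α₂)·DIC
At pH 7.87: [H⁺]/K1 = 10^-1.79 = 0.016218, K2/[H⁺] = 10^-1.22 = 0.060256
α₁ = 1/(1 + 0.016218 + 0.060256) = 1/1.0765 = 0.9290; α₂ = α₁·K2/[H⁺] = 0.05598
α₁ + 2α₂ = 1.0409
CA = 1.0409 × 2.40 = 2.50 mmol/kg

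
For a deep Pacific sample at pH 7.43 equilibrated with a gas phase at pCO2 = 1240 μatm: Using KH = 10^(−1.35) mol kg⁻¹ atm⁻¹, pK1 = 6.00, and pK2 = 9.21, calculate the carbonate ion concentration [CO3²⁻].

[CO2*] = KH · pCO2 = 10^(−1.35) × 1240×10^-6 = 5.539×10^-5 mol/kg
α₀ = 1/(1 + K1/[H⁺] + K1K2/[H⁺]²) = 1/(1 + 10^+1.43 + 10^-0.35) = 0.03526
DIC = [CO2*]/α₀ = 5.539×10^-5 / 0.03526 = 1.571 mmol/kg
[CO3²⁻] = α₂·DIC; α₂ = 0.01575, so [CO3²⁻] = 0.01575 × 1.571 = 0.0247 mmol/kg

[CO3²⁻] = 0.0247 mmol/kg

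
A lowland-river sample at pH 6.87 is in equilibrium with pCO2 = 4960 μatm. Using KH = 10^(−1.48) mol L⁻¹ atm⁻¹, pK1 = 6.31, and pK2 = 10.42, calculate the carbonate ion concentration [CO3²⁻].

[CO2*] = KH · pCO2 = 10^(−1.48) × 4960×10^-6 = 1.642×10^-4 mol/L
α₀ = 1/(1 + K1/[H⁺] + K1K2/[H⁺]²) = 1/(1 + 10^+0.56 + 10^-2.99) = 0.2159
DIC = [CO2*]/α₀ = 1.642×10^-4 / 0.2159 = 0.7607 mmol/L
[CO3²⁻] = α₂·DIC; α₂ = 0.0002209, so [CO3²⁻] = 0.0002209 × 0.7607 = 0.000168 mmol/L = 0.168 μmol/L

[CO3²⁻] = 0.168 μmol/L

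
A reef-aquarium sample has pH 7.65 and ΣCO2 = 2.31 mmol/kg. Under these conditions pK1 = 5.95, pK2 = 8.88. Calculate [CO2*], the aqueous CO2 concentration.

α₀ = 1 / (1 + K1/[H⁺] + K1K2/[H⁺]²) = 1 / (1 + 10^+1.70 + 10^+0.47)
   = 1 / (1 + 50.119 + 2.9512) = 1/54.070 = 0.01849
[CO2*] = α₀ × DIC = 0.01849 × 2.31 = 0.0427 mmol/kg

[CO2*] = 0.0427 mmol/kg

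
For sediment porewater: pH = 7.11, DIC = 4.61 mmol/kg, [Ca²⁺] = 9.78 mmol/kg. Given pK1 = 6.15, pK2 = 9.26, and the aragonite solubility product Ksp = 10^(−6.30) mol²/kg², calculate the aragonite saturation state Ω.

α₂ = 1 / (1 + [H⁺]/K2 + [H⁺]²/(K1K2)) = 1 / (1 + 10^+2.15 + 10^+1.19)
   = 1 / (1 + 141.25 + 15.488) = 1/157.74 = 0.006339
[CO3²⁻] = α₂ × DIC = 0.006339 × 4.61 = 0.02922 mmol/kg
Ksp = 10^(−6.30) = 5.012×10^-7
Ω = [Ca²⁺][CO3²⁻]/Ksp = (9.78×10^-3)(2.922×10^-5) / 5.012×10^-7 = 0.570

Ω = 0.570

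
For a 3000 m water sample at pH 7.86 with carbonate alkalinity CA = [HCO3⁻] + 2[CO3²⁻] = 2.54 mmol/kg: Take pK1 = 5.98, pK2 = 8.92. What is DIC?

DIC = 2.38 mmol/kg

CA = [HCO3⁻] + 2[CO3²⁻] = (α₁ + 2α₂)·DIC
At pH 7.86: [H⁺]/K1 = 10^-1.88 = 0.013183, K2/[H⁺] = 10^-1.06 = 0.087096
α₁ = 1/(1 + 0.013183 + 0.087096) = 1/1.1003 = 0.9089; α₂ = α₁·K2/[H⁺] = 0.07916
α₁ + 2α₂ = 1.0672
DIC = CA / (α₁ + 2α₂) = 2.54 / 1.0672 = 2.38 mmol/kg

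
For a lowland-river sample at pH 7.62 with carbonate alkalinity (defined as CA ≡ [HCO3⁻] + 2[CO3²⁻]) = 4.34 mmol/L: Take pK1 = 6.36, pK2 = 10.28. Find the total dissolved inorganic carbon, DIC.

CA = [HCO3⁻] + 2[CO3²⁻] = (α₁ + 2α₂)·DIC
At pH 7.62: [H⁺]/K1 = 10^-1.26 = 0.054954, K2/[H⁺] = 10^-2.66 = 0.0021878
α₁ = 1/(1 + 0.054954 + 0.0021878) = 1/1.0571 = 0.9459; α₂ = α₁·K2/[H⁺] = 0.002070
α₁ + 2α₂ = 0.9501
DIC = CA / (α₁ + 2α₂) = 4.34 / 0.9501 = 4.57 mmol/L

DIC = 4.57 mmol/L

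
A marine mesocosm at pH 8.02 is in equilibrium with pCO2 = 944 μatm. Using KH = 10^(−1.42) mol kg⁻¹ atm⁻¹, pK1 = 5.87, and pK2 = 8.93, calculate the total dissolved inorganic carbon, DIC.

DIC = 5.73 mmol/kg

[CO2*] = KH · pCO2 = 10^(−1.42) × 944×10^-6 = 3.589×10^-5 mol/kg
α₀ = 1/(1 + K1/[H⁺] + K1K2/[H⁺]²) = 1/(1 + 10^+2.15 + 10^+1.24) = 0.006264
DIC = [CO2*]/α₀ = 3.589×10^-5 / 0.006264 = 5.73 mmol/kg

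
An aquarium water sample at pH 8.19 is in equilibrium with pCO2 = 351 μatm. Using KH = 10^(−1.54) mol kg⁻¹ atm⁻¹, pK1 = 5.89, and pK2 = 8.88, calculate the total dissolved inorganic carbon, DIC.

[CO2*] = KH · pCO2 = 10^(−1.54) × 351×10^-6 = 1.012×10^-5 mol/kg
α₀ = 1/(1 + K1/[H⁺] + K1K2/[H⁺]²) = 1/(1 + 10^+2.30 + 10^+1.61) = 0.004145
DIC = [CO2*]/α₀ = 1.012×10^-5 / 0.004145 = 2.44 mmol/kg

DIC = 2.44 mmol/kg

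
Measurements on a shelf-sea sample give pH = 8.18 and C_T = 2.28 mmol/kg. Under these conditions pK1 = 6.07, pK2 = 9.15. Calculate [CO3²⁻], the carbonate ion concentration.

α₂ = 1 / (1 + [H⁺]/K2 + [H⁺]²/(K1K2)) = 1 / (1 + 10^+0.97 + 10^-1.14)
   = 1 / (1 + 9.3325 + 0.072444) = 1/10.405 = 0.09611
[CO3²⁻] = α₂ × DIC = 0.09611 × 2.28 = 0.219 mmol/kg

[CO3²⁻] = 0.219 mmol/kg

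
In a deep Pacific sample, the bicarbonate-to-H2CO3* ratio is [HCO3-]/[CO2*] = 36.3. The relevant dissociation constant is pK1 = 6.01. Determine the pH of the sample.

From K1 = [H⁺][HCO3-]/[CO2*]:  pH = pK1 + log₁₀([HCO3-]/[CO2*])
log₁₀(36.3) = +1.560
pH = 6.01 + (+1.560) = 7.57

pH = 7.57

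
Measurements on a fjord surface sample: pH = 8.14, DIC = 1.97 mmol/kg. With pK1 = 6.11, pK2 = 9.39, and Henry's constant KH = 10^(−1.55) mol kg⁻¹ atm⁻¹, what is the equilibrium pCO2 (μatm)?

pCO2 = 612 μatm

α₀ = 1 / (1 + K1/[H⁺] + K1K2/[H⁺]²) = 1 / (1 + 10^+2.03 + 10^+0.78)
   = 1 / (1 + 107.15 + 6.0256) = 1/114.18 = 0.008758
[CO2*] = α₀ × DIC = 0.008758 × 1.97 = 0.01725 mmol/kg = 17.25 μmol/kg
pCO2 = [CO2*]/KH = 1.725×10^-5 / 2.818×10^-2 = 612 μatm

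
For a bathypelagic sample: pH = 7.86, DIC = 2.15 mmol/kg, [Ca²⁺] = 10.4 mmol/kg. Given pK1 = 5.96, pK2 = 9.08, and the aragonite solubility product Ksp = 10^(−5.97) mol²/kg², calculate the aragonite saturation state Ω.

Ω = 1.17

α₂ = 1 / (1 + [H⁺]/K2 + [H⁺]²/(K1K2)) = 1 / (1 + 10^+1.22 + 10^-0.68)
   = 1 / (1 + 16.596 + 0.20893) = 1/17.805 = 0.05616
[CO3²⁻] = α₂ × DIC = 0.05616 × 2.15 = 0.1208 mmol/kg
Ksp = 10^(−5.97) = 1.072×10^-6
Ω = [Ca²⁺][CO3²⁻]/Ksp = (10.4×10^-3)(1.208×10^-4) / 1.072×10^-6 = 1.17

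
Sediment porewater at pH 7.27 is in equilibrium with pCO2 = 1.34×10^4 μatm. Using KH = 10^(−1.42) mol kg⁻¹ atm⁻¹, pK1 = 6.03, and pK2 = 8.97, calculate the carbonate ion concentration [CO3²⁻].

[CO2*] = KH · pCO2 = 10^(−1.42) × 1.34×10^4×10^-6 = 5.095×10^-4 mol/kg
α₀ = 1/(1 + K1/[H⁺] + K1K2/[H⁺]²) = 1/(1 + 10^+1.24 + 10^-0.46) = 0.05341
DIC = [CO2*]/α₀ = 5.095×10^-4 / 0.05341 = 9.539 mmol/kg
[CO3²⁻] = α₂·DIC; α₂ = 0.01852, so [CO3²⁻] = 0.01852 × 9.539 = 0.177 mmol/kg

[CO3²⁻] = 0.177 mmol/kg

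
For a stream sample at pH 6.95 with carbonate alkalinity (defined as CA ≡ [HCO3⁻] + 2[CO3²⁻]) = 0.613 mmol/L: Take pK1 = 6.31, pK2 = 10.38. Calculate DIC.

CA = [HCO3⁻] + 2[CO3²⁻] = (α₁ + 2α₂)·DIC
At pH 6.95: [H⁺]/K1 = 10^-0.64 = 0.22909, K2/[H⁺] = 10^-3.43 = 0.00037154
α₁ = 1/(1 + 0.22909 + 0.00037154) = 1/1.2295 = 0.8134; α₂ = α₁·K2/[H⁺] = 0.0003022
α₁ + 2α₂ = 0.8140
DIC = CA / (α₁ + 2α₂) = 0.613 / 0.8140 = 0.753 mmol/L

DIC = 0.753 mmol/L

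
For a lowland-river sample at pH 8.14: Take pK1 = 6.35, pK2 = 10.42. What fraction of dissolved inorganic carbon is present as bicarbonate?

α₁ = 1 / (1 + [H⁺]/K1 + K2/[H⁺]) = 1 / (1 + 10^-1.79 + 10^-2.28)
   = 1 / (1 + 0.016218 + 0.0052481) = 1/1.0215 = 0.9790

α₁ = 0.979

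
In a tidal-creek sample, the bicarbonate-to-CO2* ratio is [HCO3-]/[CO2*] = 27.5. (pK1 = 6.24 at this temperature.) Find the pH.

pH = 7.68

From K1 = [H⁺][HCO3-]/[CO2*]:  pH = pK1 + log₁₀([HCO3-]/[CO2*])
log₁₀(27.5) = +1.439
pH = 6.24 + (+1.439) = 7.68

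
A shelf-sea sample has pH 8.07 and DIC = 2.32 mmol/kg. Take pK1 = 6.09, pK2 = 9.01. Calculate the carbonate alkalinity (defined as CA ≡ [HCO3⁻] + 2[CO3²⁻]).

CA = 2.54 mmol/kg

CA = [HCO3⁻] + 2[CO3²⁻] = (α₁ + 2α₂)·DIC
At pH 8.07: [H⁺]/K1 = 10^-1.98 = 0.010471, K2/[H⁺] = 10^-0.94 = 0.11482
α₁ = 1/(1 + 0.010471 + 0.11482) = 1/1.1253 = 0.8887; α₂ = α₁·K2/[H⁺] = 0.1020
α₁ + 2α₂ = 1.0927
CA = 1.0927 × 2.32 = 2.54 mmol/kg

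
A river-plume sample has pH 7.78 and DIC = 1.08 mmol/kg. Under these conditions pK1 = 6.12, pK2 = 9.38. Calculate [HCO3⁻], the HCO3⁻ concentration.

[HCO3⁻] = 1.03 mmol/kg

α₁ = 1 / (1 + [H⁺]/K1 + K2/[H⁺]) = 1 / (1 + 10^-1.66 + 10^-1.60)
   = 1 / (1 + 0.021878 + 0.025119) = 1/1.0470 = 0.9551
[HCO3⁻] = α₁ × DIC = 0.9551 × 1.08 = 1.03 mmol/kg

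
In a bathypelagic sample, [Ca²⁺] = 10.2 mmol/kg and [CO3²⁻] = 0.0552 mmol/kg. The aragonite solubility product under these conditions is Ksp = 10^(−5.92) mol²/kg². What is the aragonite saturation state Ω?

Ω = 0.468

Ksp = 10^(−5.92) = 1.202×10^-6
Ω = [Ca²⁺][CO3²⁻]/Ksp = (10.2×10^-3)(0.0552×10^-3) / 1.202×10^-6 = 0.468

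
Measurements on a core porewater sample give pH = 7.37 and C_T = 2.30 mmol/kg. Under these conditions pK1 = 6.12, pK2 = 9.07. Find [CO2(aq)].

[CO2*] = 0.120 mmol/kg

α₀ = 1 / (1 + K1/[H⁺] + K1K2/[H⁺]²) = 1 / (1 + 10^+1.25 + 10^-0.45)
   = 1 / (1 + 17.783 + 0.35481) = 1/19.138 = 0.05225
[CO2*] = α₀ × DIC = 0.05225 × 2.30 = 0.120 mmol/kg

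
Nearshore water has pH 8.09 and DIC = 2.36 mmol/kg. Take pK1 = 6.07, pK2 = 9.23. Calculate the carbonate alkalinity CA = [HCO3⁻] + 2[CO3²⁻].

CA = 2.50 mmol/kg

CA = [HCO3⁻] + 2[CO3²⁻] = (α₁ + 2α₂)·DIC
At pH 8.09: [H⁺]/K1 = 10^-2.02 = 0.0095499, K2/[H⁺] = 10^-1.14 = 0.072444
α₁ = 1/(1 + 0.0095499 + 0.072444) = 1/1.0820 = 0.9242; α₂ = α₁·K2/[H⁺] = 0.06695
α₁ + 2α₂ = 1.0581
CA = 1.0581 × 2.36 = 2.50 mmol/kg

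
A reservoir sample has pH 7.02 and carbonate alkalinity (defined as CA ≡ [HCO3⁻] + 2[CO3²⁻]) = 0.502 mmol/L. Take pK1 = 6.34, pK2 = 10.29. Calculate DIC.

CA = [HCO3⁻] + 2[CO3²⁻] = (α₁ + 2α₂)·DIC
At pH 7.02: [H⁺]/K1 = 10^-0.68 = 0.20893, K2/[H⁺] = 10^-3.27 = 0.00053703
α₁ = 1/(1 + 0.20893 + 0.00053703) = 1/1.2095 = 0.8268; α₂ = α₁·K2/[H⁺] = 0.0004440
α₁ + 2α₂ = 0.8277
DIC = CA / (α₁ + 2α₂) = 0.502 / 0.8277 = 0.607 mmol/L

DIC = 0.607 mmol/L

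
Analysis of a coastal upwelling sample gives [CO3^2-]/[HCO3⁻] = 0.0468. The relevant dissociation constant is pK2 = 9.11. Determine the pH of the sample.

From K2 = [H⁺][CO3^2-]/[HCO3⁻]:  pH = pK2 + log₁₀([CO3^2-]/[HCO3⁻])
log₁₀(0.0468) = -1.330
pH = 9.11 + (-1.330) = 7.78

pH = 7.78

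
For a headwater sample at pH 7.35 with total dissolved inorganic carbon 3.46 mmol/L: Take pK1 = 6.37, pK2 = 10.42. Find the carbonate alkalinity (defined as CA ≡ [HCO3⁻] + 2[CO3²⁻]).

CA = 3.13 mmol/L

CA = [HCO3⁻] + 2[CO3²⁻] = (α₁ + 2α₂)·DIC
At pH 7.35: [H⁺]/K1 = 10^-0.98 = 0.10471, K2/[H⁺] = 10^-3.07 = 0.00085114
α₁ = 1/(1 + 0.10471 + 0.00085114) = 1/1.1056 = 0.9045; α₂ = α₁·K2/[H⁺] = 0.0007699
α₁ + 2α₂ = 0.9061
CA = 0.9061 × 3.46 = 3.13 mmol/L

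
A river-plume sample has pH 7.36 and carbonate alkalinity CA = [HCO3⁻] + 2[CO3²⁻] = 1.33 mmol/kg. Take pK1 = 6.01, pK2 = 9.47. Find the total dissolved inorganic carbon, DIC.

CA = [HCO3⁻] + 2[CO3²⁻] = (α₁ + 2α₂)·DIC
At pH 7.36: [H⁺]/K1 = 10^-1.35 = 0.044668, K2/[H⁺] = 10^-2.11 = 0.0077625
α₁ = 1/(1 + 0.044668 + 0.0077625) = 1/1.0524 = 0.9502; α₂ = α₁·K2/[H⁺] = 0.007376
α₁ + 2α₂ = 0.9649
DIC = CA / (α₁ + 2α₂) = 1.33 / 0.9649 = 1.38 mmol/kg

DIC = 1.38 mmol/kg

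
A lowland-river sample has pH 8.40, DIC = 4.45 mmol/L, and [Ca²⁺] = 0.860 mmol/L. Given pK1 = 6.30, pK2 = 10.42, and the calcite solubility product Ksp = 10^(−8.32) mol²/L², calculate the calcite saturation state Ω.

Ω = 7.50

α₂ = 1 / (1 + [H⁺]/K2 + [H⁺]²/(K1K2)) = 1 / (1 + 10^+2.02 + 10^-0.08)
   = 1 / (1 + 104.71 + 0.83176) = 1/106.54 = 0.009386
[CO3²⁻] = α₂ × DIC = 0.009386 × 4.45 = 0.04177 mmol/L
Ksp = 10^(−8.32) = 4.786×10^-9
Ω = [Ca²⁺][CO3²⁻]/Ksp = (0.860×10^-3)(4.177×10^-5) / 4.786×10^-9 = 7.50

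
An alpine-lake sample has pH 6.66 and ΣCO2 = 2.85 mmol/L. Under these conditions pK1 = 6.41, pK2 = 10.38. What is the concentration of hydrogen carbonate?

α₁ = 1 / (1 + [H⁺]/K1 + K2/[H⁺]) = 1 / (1 + 10^-0.25 + 10^-3.72)
   = 1 / (1 + 0.56234 + 0.00019055) = 1/1.5625 = 0.6400
[HCO3⁻] = α₁ × DIC = 0.6400 × 2.85 = 1.82 mmol/L

[HCO3⁻] = 1.82 mmol/L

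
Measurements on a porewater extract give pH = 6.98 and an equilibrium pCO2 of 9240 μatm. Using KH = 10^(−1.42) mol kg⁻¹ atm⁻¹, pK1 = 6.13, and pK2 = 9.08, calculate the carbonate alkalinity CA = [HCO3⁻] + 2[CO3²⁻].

CA = 2.53 mmol/kg

[CO2*] = KH · pCO2 = 10^(−1.42) × 9240×10^-6 = 3.513×10^-4 mol/kg
α₀ = 1/(1 + K1/[H⁺] + K1K2/[H⁺]²) = 1/(1 + 10^+0.85 + 10^-1.25) = 0.1229
DIC = [CO2*]/α₀ = 3.513×10^-4 / 0.1229 = 2.858 mmol/kg
CA = (α₁ + 2α₂)·DIC = (0.8702 + 2×0.006912) × 2.858 = 2.53 mmol/kg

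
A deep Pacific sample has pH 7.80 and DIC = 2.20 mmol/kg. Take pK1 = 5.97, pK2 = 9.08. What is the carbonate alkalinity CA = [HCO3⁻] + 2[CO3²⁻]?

CA = 2.28 mmol/kg

CA = [HCO3⁻] + 2[CO3²⁻] = (α₁ + 2α₂)·DIC
At pH 7.80: [H⁺]/K1 = 10^-1.83 = 0.014791, K2/[H⁺] = 10^-1.28 = 0.052481
α₁ = 1/(1 + 0.014791 + 0.052481) = 1/1.0673 = 0.9370; α₂ = α₁·K2/[H⁺] = 0.04917
α₁ + 2α₂ = 1.0353
CA = 1.0353 × 2.20 = 2.28 mmol/kg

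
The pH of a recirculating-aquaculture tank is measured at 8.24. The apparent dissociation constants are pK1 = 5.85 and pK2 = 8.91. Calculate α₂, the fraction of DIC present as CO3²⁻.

α₂ = 1 / (1 + [H⁺]/K2 + [H⁺]²/(K1K2)) = 1 / (1 + 10^+0.67 + 10^-1.72)
   = 1 / (1 + 4.6774 + 0.019055) = 1/5.6964 = 0.1755

α₂ = 0.176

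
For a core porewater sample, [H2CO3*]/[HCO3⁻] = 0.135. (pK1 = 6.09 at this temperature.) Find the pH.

From K1 = [H⁺][HCO3⁻]/[H2CO3*]:  pH = pK1 − log₁₀([H2CO3*]/[HCO3⁻])
log₁₀(0.135) = -0.870
pH = 6.09 − (-0.870) = 6.96

pH = 6.96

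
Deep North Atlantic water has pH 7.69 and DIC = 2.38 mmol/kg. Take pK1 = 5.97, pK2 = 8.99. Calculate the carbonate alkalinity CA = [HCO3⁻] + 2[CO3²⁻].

CA = [HCO3⁻] + 2[CO3²⁻] = (α₁ + 2α₂)·DIC
At pH 7.69: [H⁺]/K1 = 10^-1.72 = 0.019055, K2/[H⁺] = 10^-1.30 = 0.050119
α₁ = 1/(1 + 0.019055 + 0.050119) = 1/1.0692 = 0.9353; α₂ = α₁·K2/[H⁺] = 0.04688
α₁ + 2α₂ = 1.0291
CA = 1.0291 × 2.38 = 2.45 mmol/kg

CA = 2.45 mmol/kg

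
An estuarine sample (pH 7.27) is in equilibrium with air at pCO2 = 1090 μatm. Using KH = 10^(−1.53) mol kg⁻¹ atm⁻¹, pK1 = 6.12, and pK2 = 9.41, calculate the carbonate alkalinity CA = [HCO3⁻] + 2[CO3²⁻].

CA = 0.461 mmol/kg

[CO2*] = KH · pCO2 = 10^(−1.53) × 1090×10^-6 = 3.217×10^-5 mol/kg
α₀ = 1/(1 + K1/[H⁺] + K1K2/[H⁺]²) = 1/(1 + 10^+1.15 + 10^-0.99) = 0.06567
DIC = [CO2*]/α₀ = 3.217×10^-5 / 0.06567 = 0.4898 mmol/kg
CA = (α₁ + 2α₂)·DIC = (0.9276 + 2×0.006720) × 0.4898 = 0.461 mmol/kg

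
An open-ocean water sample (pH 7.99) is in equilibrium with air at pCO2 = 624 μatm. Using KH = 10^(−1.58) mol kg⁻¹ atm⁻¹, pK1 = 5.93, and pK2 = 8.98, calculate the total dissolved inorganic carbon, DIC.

DIC = 2.09 mmol/kg

[CO2*] = KH · pCO2 = 10^(−1.58) × 624×10^-6 = 1.641×10^-5 mol/kg
α₀ = 1/(1 + K1/[H⁺] + K1K2/[H⁺]²) = 1/(1 + 10^+2.06 + 10^+1.07) = 0.007839
DIC = [CO2*]/α₀ = 1.641×10^-5 / 0.007839 = 2.09 mmol/kg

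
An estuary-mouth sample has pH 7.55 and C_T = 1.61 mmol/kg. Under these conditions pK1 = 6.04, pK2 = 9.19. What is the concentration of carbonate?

α₂ = 1 / (1 + [H⁺]/K2 + [H⁺]²/(K1K2)) = 1 / (1 + 10^+1.64 + 10^+0.13)
   = 1 / (1 + 43.652 + 1.3490) = 1/46.001 = 0.02174
[CO3²⁻] = α₂ × DIC = 0.02174 × 1.61 = 0.0350 mmol/kg

[CO3²⁻] = 0.0350 mmol/kg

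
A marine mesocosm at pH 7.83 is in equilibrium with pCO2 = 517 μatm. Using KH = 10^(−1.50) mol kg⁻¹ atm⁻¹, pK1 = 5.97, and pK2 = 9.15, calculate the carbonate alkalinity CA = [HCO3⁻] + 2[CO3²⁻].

CA = 1.30 mmol/kg

[CO2*] = KH · pCO2 = 10^(−1.50) × 517×10^-6 = 1.635×10^-5 mol/kg
α₀ = 1/(1 + K1/[H⁺] + K1K2/[H⁺]²) = 1/(1 + 10^+1.86 + 10^+0.54) = 0.01300
DIC = [CO2*]/α₀ = 1.635×10^-5 / 0.01300 = 1.257 mmol/kg
CA = (α₁ + 2α₂)·DIC = (0.9419 + 2×0.04508) × 1.257 = 1.30 mmol/kg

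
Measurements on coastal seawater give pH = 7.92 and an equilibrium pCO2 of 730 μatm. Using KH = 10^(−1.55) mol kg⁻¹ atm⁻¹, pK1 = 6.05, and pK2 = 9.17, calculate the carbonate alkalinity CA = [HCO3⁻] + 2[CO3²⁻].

CA = 1.70 mmol/kg

[CO2*] = KH · pCO2 = 10^(−1.55) × 730×10^-6 = 2.057×10^-5 mol/kg
α₀ = 1/(1 + K1/[H⁺] + K1K2/[H⁺]²) = 1/(1 + 10^+1.87 + 10^+0.62) = 0.01261
DIC = [CO2*]/α₀ = 2.057×10^-5 / 0.01261 = 1.632 mmol/kg
CA = (α₁ + 2α₂)·DIC = (0.9348 + 2×0.05257) × 1.632 = 1.70 mmol/kg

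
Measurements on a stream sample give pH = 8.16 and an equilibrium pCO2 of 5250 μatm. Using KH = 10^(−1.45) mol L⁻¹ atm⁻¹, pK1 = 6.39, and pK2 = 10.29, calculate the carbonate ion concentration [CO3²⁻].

[CO3²⁻] = 0.0813 mmol/L

[CO2*] = KH · pCO2 = 10^(−1.45) × 5250×10^-6 = 1.863×10^-4 mol/L
α₀ = 1/(1 + K1/[H⁺] + K1K2/[H⁺]²) = 1/(1 + 10^+1.77 + 10^-0.36) = 0.01658
DIC = [CO2*]/α₀ = 1.863×10^-4 / 0.01658 = 11.24 mmol/L
[CO3²⁻] = α₂·DIC; α₂ = 0.007237, so [CO3²⁻] = 0.007237 × 11.24 = 0.0813 mmol/L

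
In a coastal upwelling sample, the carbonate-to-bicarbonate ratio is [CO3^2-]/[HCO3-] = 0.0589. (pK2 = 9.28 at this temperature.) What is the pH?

pH = 8.05

From K2 = [H⁺][CO3^2-]/[HCO3-]:  pH = pK2 + log₁₀([CO3^2-]/[HCO3-])
log₁₀(0.0589) = -1.230
pH = 9.28 + (-1.230) = 8.05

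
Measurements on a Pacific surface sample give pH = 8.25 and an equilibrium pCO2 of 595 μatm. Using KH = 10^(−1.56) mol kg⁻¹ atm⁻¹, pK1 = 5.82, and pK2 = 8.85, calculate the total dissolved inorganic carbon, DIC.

[CO2*] = KH · pCO2 = 10^(−1.56) × 595×10^-6 = 1.639×10^-5 mol/kg
α₀ = 1/(1 + K1/[H⁺] + K1K2/[H⁺]²) = 1/(1 + 10^+2.43 + 10^+1.83) = 0.002961
DIC = [CO2*]/α₀ = 1.639×10^-5 / 0.002961 = 5.54 mmol/kg

DIC = 5.54 mmol/kg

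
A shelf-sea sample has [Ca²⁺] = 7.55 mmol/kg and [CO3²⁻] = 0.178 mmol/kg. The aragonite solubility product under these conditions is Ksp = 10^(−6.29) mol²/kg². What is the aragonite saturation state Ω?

Ksp = 10^(−6.29) = 5.129×10^-7
Ω = [Ca²⁺][CO3²⁻]/Ksp = (7.55×10^-3)(0.178×10^-3) / 5.129×10^-7 = 2.62

Ω = 2.62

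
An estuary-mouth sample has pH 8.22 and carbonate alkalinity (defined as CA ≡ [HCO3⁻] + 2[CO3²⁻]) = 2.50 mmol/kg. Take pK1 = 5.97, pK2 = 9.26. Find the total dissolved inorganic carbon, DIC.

DIC = 2.32 mmol/kg

CA = [HCO3⁻] + 2[CO3²⁻] = (α₁ + 2α₂)·DIC
At pH 8.22: [H⁺]/K1 = 10^-2.25 = 0.0056234, K2/[H⁺] = 10^-1.04 = 0.091201
α₁ = 1/(1 + 0.0056234 + 0.091201) = 1/1.0968 = 0.9117; α₂ = α₁·K2/[H⁺] = 0.08315
α₁ + 2α₂ = 1.0780
DIC = CA / (α₁ + 2α₂) = 2.50 / 1.0780 = 2.32 mmol/kg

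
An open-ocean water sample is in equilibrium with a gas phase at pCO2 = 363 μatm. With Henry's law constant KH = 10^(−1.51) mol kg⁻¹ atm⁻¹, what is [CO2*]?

KH = 10^(−1.51) = 3.090×10^-2 mol kg⁻¹ atm⁻¹
[CO2*] = KH · pCO2 = 3.090×10^-2 × 363×10^-6 atm = 1.12×10^-5 mol/kg

[CO2*] = 11.2 μmol/kg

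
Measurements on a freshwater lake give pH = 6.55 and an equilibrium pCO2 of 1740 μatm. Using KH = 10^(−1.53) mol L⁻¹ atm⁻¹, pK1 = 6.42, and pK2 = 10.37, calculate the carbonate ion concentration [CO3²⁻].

[CO3²⁻] = 0.0105 μmol/L

[CO2*] = KH · pCO2 = 10^(−1.53) × 1740×10^-6 = 5.135×10^-5 mol/L
α₀ = 1/(1 + K1/[H⁺] + K1K2/[H⁺]²) = 1/(1 + 10^+0.13 + 10^-3.69) = 0.4257
DIC = [CO2*]/α₀ = 5.135×10^-5 / 0.4257 = 0.1206 mmol/L
[CO3²⁻] = α₂·DIC; α₂ = 8.691×10^-5, so [CO3²⁻] = 8.691×10^-5 × 0.1206 = 1.05×10^-5 mmol/L = 0.0105 μmol/L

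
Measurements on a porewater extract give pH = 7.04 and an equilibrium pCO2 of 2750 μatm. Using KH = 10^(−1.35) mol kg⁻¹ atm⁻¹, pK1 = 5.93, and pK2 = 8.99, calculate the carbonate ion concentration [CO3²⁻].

[CO2*] = KH · pCO2 = 10^(−1.35) × 2750×10^-6 = 1.228×10^-4 mol/kg
α₀ = 1/(1 + K1/[H⁺] + K1K2/[H⁺]²) = 1/(1 + 10^+1.11 + 10^-0.84) = 0.07129
DIC = [CO2*]/α₀ = 1.228×10^-4 / 0.07129 = 1.723 mmol/kg
[CO3²⁻] = α₂·DIC; α₂ = 0.01030, so [CO3²⁻] = 0.01030 × 1.723 = 0.0178 mmol/kg = 17.8 μmol/kg

[CO3²⁻] = 17.8 μmol/kg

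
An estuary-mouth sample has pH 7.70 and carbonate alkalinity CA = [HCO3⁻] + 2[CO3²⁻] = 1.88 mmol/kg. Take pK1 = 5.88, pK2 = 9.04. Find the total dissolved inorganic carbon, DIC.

DIC = 1.83 mmol/kg

CA = [HCO3⁻] + 2[CO3²⁻] = (α₁ + 2α₂)·DIC
At pH 7.70: [H⁺]/K1 = 10^-1.82 = 0.015136, K2/[H⁺] = 10^-1.34 = 0.045709
α₁ = 1/(1 + 0.015136 + 0.045709) = 1/1.0608 = 0.9426; α₂ = α₁·K2/[H⁺] = 0.04309
α₁ + 2α₂ = 1.0288
DIC = CA / (α₁ + 2α₂) = 1.88 / 1.0288 = 1.83 mmol/kg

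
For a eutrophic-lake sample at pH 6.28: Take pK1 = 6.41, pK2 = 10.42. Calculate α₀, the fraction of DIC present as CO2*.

α₀ = 0.574

α₀ = 1 / (1 + K1/[H⁺] + K1K2/[H⁺]²) = 1 / (1 + 10^-0.13 + 10^-4.27)
   = 1 / (1 + 0.74131 + 5.3703×10^-5) = 1/1.7414 = 0.5743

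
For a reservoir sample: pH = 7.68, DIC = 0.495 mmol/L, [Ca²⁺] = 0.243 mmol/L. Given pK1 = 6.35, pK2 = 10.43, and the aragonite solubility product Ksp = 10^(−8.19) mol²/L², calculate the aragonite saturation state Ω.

α₂ = 1 / (1 + [H⁺]/K2 + [H⁺]²/(K1K2)) = 1 / (1 + 10^+2.75 + 10^+1.42)
   = 1 / (1 + 562.34 + 26.303) = 1/589.64 = 0.001696
[CO3²⁻] = α₂ × DIC = 0.001696 × 0.495 = 0.0008395 mmol/L = 0.8395 μmol/L
Ksp = 10^(−8.19) = 6.457×10^-9
Ω = [Ca²⁺][CO3²⁻]/Ksp = (0.243×10^-3)(8.395×10^-7) / 6.457×10^-9 = 0.0316

Ω = 0.0316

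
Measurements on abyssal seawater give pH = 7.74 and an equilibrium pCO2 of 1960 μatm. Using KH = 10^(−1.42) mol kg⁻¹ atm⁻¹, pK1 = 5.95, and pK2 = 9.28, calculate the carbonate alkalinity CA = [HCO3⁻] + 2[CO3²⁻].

CA = 4.86 mmol/kg

[CO2*] = KH · pCO2 = 10^(−1.42) × 1960×10^-6 = 7.452×10^-5 mol/kg
α₀ = 1/(1 + K1/[H⁺] + K1K2/[H⁺]²) = 1/(1 + 10^+1.79 + 10^+0.25) = 0.01552
DIC = [CO2*]/α₀ = 7.452×10^-5 / 0.01552 = 4.802 mmol/kg
CA = (α₁ + 2α₂)·DIC = (0.9569 + 2×0.02760) × 4.802 = 4.86 mmol/kg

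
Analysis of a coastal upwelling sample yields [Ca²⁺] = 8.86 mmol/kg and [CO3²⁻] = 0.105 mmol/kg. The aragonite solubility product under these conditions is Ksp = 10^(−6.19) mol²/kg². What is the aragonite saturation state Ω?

Ω = 1.44

Ksp = 10^(−6.19) = 6.457×10^-7
Ω = [Ca²⁺][CO3²⁻]/Ksp = (8.86×10^-3)(0.105×10^-3) / 6.457×10^-7 = 1.44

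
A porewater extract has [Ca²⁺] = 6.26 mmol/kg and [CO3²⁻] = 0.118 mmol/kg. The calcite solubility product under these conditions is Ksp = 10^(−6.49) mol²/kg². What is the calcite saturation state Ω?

Ksp = 10^(−6.49) = 3.236×10^-7
Ω = [Ca²⁺][CO3²⁻]/Ksp = (6.26×10^-3)(0.118×10^-3) / 3.236×10^-7 = 2.28

Ω = 2.28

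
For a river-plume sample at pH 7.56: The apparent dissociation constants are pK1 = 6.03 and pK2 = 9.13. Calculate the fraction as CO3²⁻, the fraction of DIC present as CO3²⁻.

α₂ = 0.0255

α₂ = 1 / (1 + [H⁺]/K2 + [H⁺]²/(K1K2)) = 1 / (1 + 10^+1.57 + 10^+0.04)
   = 1 / (1 + 37.154 + 1.0965) = 1/39.250 = 0.02548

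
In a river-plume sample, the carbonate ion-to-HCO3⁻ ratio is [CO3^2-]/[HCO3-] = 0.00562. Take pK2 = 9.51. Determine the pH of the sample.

pH = 7.26

From K2 = [H⁺][CO3^2-]/[HCO3-]:  pH = pK2 + log₁₀([CO3^2-]/[HCO3-])
log₁₀(0.00562) = -2.250
pH = 9.51 + (-2.250) = 7.26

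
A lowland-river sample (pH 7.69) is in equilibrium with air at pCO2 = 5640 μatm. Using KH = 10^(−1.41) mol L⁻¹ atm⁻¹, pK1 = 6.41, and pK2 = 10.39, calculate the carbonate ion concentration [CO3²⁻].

[CO2*] = KH · pCO2 = 10^(−1.41) × 5640×10^-6 = 2.194×10^-4 mol/L
α₀ = 1/(1 + K1/[H⁺] + K1K2/[H⁺]²) = 1/(1 + 10^+1.28 + 10^-1.42) = 0.04977
DIC = [CO2*]/α₀ = 2.194×10^-4 / 0.04977 = 4.409 mmol/L
[CO3²⁻] = α₂·DIC; α₂ = 0.001892, so [CO3²⁻] = 0.001892 × 4.409 = 0.00834 mmol/L = 8.34 μmol/L

[CO3²⁻] = 8.34 μmol/L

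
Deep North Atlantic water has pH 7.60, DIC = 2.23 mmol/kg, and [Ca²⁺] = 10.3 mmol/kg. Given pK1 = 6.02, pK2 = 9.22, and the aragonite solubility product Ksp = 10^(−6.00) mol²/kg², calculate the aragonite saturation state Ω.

Ω = 0.525

α₂ = 1 / (1 + [H⁺]/K2 + [H⁺]²/(K1K2)) = 1 / (1 + 10^+1.62 + 10^+0.04)
   = 1 / (1 + 41.687 + 1.0965) = 1/43.783 = 0.02284
[CO3²⁻] = α₂ × DIC = 0.02284 × 2.23 = 0.05093 mmol/kg
Ksp = 10^(−6.00) = 1.000×10^-6
Ω = [Ca²⁺][CO3²⁻]/Ksp = (10.3×10^-3)(5.093×10^-5) / 1.000×10^-6 = 0.525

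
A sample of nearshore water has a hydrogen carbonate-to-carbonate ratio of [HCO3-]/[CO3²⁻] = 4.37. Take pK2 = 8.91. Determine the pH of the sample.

pH = 8.27

From K2 = [H⁺][CO3²⁻]/[HCO3-]:  pH = pK2 − log₁₀([HCO3-]/[CO3²⁻])
log₁₀(4.37) = +0.640
pH = 8.91 − (+0.640) = 8.27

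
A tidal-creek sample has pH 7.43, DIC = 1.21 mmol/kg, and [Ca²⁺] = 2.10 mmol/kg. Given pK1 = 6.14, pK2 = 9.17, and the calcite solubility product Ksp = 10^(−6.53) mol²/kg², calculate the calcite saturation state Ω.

α₂ = 1 / (1 + [H⁺]/K2 + [H⁺]²/(K1K2)) = 1 / (1 + 10^+1.74 + 10^+0.45)
   = 1 / (1 + 54.954 + 2.8184) = 1/58.772 = 0.01701
[CO3²⁻] = α₂ × DIC = 0.01701 × 1.21 = 0.02059 mmol/kg
Ksp = 10^(−6.53) = 2.951×10^-7
Ω = [Ca²⁺][CO3²⁻]/Ksp = (2.10×10^-3)(2.059×10^-5) / 2.951×10^-7 = 0.146

Ω = 0.146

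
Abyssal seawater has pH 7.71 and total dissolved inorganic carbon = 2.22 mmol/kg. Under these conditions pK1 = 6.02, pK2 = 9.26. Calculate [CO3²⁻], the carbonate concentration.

α₂ = 1 / (1 + [H⁺]/K2 + [H⁺]²/(K1K2)) = 1 / (1 + 10^+1.55 + 10^-0.14)
   = 1 / (1 + 35.481 + 0.72444) = 1/37.206 = 0.02688
[CO3²⁻] = α₂ × DIC = 0.02688 × 2.22 = 0.0597 mmol/kg

[CO3²⁻] = 0.0597 mmol/kg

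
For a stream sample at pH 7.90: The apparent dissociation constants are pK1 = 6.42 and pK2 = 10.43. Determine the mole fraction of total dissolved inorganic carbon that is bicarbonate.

α₁ = 0.965

α₁ = 1 / (1 + [H⁺]/K1 + K2/[H⁺]) = 1 / (1 + 10^-1.48 + 10^-2.53)
   = 1 / (1 + 0.033113 + 0.0029512) = 1/1.0361 = 0.9652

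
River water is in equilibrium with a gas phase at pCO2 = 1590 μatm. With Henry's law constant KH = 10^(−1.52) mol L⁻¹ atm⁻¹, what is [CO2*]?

[CO2*] = 48.0 μmol/L

KH = 10^(−1.52) = 3.020×10^-2 mol L⁻¹ atm⁻¹
[CO2*] = KH · pCO2 = 3.020×10^-2 × 1590×10^-6 atm = 4.80×10^-5 mol/L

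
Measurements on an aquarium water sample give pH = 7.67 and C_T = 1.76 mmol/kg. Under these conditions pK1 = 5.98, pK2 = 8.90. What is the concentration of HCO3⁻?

α₁ = 1 / (1 + [H⁺]/K1 + K2/[H⁺]) = 1 / (1 + 10^-1.69 + 10^-1.23)
   = 1 / (1 + 0.020417 + 0.058884) = 1/1.0793 = 0.9265
[HCO3⁻] = α₁ × DIC = 0.9265 × 1.76 = 1.63 mmol/kg

[HCO3⁻] = 1.63 mmol/kg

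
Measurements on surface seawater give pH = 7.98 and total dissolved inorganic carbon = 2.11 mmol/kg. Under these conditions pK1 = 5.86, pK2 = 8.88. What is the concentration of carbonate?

α₂ = 1 / (1 + [H⁺]/K2 + [H⁺]²/(K1K2)) = 1 / (1 + 10^+0.90 + 10^-1.22)
   = 1 / (1 + 7.9433 + 0.060256) = 1/9.0035 = 0.1111
[CO3²⁻] = α₂ × DIC = 0.1111 × 2.11 = 0.234 mmol/kg

[CO3²⁻] = 0.234 mmol/kg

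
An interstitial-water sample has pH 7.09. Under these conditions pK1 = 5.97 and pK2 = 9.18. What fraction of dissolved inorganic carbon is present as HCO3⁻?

α₁ = 0.923

α₁ = 1 / (1 + [H⁺]/K1 + K2/[H⁺]) = 1 / (1 + 10^-1.12 + 10^-2.09)
   = 1 / (1 + 0.075858 + 0.0081283) = 1/1.0840 = 0.9225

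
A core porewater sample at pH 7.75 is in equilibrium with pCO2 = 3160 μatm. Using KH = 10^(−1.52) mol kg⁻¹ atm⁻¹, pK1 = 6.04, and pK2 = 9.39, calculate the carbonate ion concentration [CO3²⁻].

[CO3²⁻] = 0.112 mmol/kg

[CO2*] = KH · pCO2 = 10^(−1.52) × 3160×10^-6 = 9.543×10^-5 mol/kg
α₀ = 1/(1 + K1/[H⁺] + K1K2/[H⁺]²) = 1/(1 + 10^+1.71 + 10^+0.07) = 0.01871
DIC = [CO2*]/α₀ = 9.543×10^-5 / 0.01871 = 5.102 mmol/kg
[CO3²⁻] = α₂·DIC; α₂ = 0.02198, so [CO3²⁻] = 0.02198 × 5.102 = 0.112 mmol/kg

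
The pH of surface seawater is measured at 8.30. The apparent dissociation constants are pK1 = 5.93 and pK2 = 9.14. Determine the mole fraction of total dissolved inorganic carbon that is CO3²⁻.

α₂ = 0.126

α₂ = 1 / (1 + [H⁺]/K2 + [H⁺]²/(K1K2)) = 1 / (1 + 10^+0.84 + 10^-1.53)
   = 1 / (1 + 6.9183 + 0.029512) = 1/7.9478 = 0.1258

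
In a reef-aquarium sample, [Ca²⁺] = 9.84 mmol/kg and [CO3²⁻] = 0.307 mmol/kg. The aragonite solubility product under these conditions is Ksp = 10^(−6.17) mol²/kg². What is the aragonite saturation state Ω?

Ω = 4.47

Ksp = 10^(−6.17) = 6.761×10^-7
Ω = [Ca²⁺][CO3²⁻]/Ksp = (9.84×10^-3)(0.307×10^-3) / 6.761×10^-7 = 4.47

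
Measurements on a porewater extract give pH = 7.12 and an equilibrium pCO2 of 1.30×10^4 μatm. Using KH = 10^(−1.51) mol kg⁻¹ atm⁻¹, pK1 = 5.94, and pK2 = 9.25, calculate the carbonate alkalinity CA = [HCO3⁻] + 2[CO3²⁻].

CA = 6.17 mmol/kg

[CO2*] = KH · pCO2 = 10^(−1.51) × 1.30×10^4×10^-6 = 4.017×10^-4 mol/kg
α₀ = 1/(1 + K1/[H⁺] + K1K2/[H⁺]²) = 1/(1 + 10^+1.18 + 10^-0.95) = 0.06155
DIC = [CO2*]/α₀ = 4.017×10^-4 / 0.06155 = 6.527 mmol/kg
CA = (α₁ + 2α₂)·DIC = (0.9315 + 2×0.006906) × 6.527 = 6.17 mmol/kg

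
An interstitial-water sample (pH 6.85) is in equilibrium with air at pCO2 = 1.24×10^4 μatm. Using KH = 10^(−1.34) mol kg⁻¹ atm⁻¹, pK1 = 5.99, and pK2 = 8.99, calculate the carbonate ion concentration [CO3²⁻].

[CO2*] = KH · pCO2 = 10^(−1.34) × 1.24×10^4×10^-6 = 5.668×10^-4 mol/kg
α₀ = 1/(1 + K1/[H⁺] + K1K2/[H⁺]²) = 1/(1 + 10^+0.86 + 10^-1.28) = 0.1205
DIC = [CO2*]/α₀ = 5.668×10^-4 / 0.1205 = 4.703 mmol/kg
[CO3²⁻] = α₂·DIC; α₂ = 0.006325, so [CO3²⁻] = 0.006325 × 4.703 = 0.0297 mmol/kg

[CO3²⁻] = 0.0297 mmol/kg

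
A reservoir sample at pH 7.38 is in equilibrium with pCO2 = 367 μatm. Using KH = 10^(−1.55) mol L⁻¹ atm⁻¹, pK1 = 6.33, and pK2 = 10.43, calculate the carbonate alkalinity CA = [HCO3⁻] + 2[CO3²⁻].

[CO2*] = KH · pCO2 = 10^(−1.55) × 367×10^-6 = 1.034×10^-5 mol/L
α₀ = 1/(1 + K1/[H⁺] + K1K2/[H⁺]²) = 1/(1 + 10^+1.05 + 10^-2.00) = 0.08176
DIC = [CO2*]/α₀ = 1.034×10^-5 / 0.08176 = 0.1265 mmol/L
CA = (α₁ + 2α₂)·DIC = (0.9174 + 2×0.0008176) × 0.1265 = 0.116 mmol/L

CA = 0.116 mmol/L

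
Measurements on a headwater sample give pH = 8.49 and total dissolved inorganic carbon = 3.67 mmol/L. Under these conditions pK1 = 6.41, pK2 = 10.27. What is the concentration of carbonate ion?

α₂ = 1 / (1 + [H⁺]/K2 + [H⁺]²/(K1K2)) = 1 / (1 + 10^+1.78 + 10^-0.30)
   = 1 / (1 + 60.256 + 0.50119) = 1/61.757 = 0.01619
[CO3²⁻] = α₂ × DIC = 0.01619 × 3.67 = 0.0594 mmol/L

[CO3²⁻] = 0.0594 mmol/L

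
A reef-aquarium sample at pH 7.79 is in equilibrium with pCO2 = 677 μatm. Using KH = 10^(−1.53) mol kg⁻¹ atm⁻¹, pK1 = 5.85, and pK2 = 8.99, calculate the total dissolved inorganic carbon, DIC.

DIC = 1.87 mmol/kg

[CO2*] = KH · pCO2 = 10^(−1.53) × 677×10^-6 = 1.998×10^-5 mol/kg
α₀ = 1/(1 + K1/[H⁺] + K1K2/[H⁺]²) = 1/(1 + 10^+1.94 + 10^+0.74) = 0.01068
DIC = [CO2*]/α₀ = 1.998×10^-5 / 0.01068 = 1.87 mmol/kg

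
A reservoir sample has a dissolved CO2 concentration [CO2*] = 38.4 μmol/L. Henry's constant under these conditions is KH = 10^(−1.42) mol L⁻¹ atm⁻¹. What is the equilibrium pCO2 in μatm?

KH = 10^(−1.42) = 3.802×10^-2 mol L⁻¹ atm⁻¹
pCO2 = [CO2*]/KH = 38.4×10^-6 / 3.802×10^-2 = 1.01×10^-3 atm = 1010 μatm

pCO2 = 1010 μatm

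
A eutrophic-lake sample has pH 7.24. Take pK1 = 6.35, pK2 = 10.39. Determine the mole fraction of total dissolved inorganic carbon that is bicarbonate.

α₁ = 1 / (1 + [H⁺]/K1 + K2/[H⁺]) = 1 / (1 + 10^-0.89 + 10^-3.15)
   = 1 / (1 + 0.12882 + 0.00070795) = 1/1.1295 = 0.8853

α₁ = 0.885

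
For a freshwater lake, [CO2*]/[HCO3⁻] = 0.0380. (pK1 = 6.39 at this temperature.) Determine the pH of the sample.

pH = 7.81

From K1 = [H⁺][HCO3⁻]/[CO2*]:  pH = pK1 − log₁₀([CO2*]/[HCO3⁻])
log₁₀(0.0380) = -1.420
pH = 6.39 − (-1.420) = 7.81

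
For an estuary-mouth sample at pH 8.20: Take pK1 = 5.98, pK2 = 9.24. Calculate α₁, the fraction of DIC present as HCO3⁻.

α₁ = 0.911

α₁ = 1 / (1 + [H⁺]/K1 + K2/[H⁺]) = 1 / (1 + 10^-2.22 + 10^-1.04)
   = 1 / (1 + 0.0060256 + 0.091201) = 1/1.0972 = 0.9114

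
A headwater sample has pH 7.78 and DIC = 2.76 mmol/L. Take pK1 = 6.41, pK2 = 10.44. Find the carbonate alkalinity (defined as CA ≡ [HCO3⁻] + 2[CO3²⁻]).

CA = 2.65 mmol/L

CA = [HCO3⁻] + 2[CO3²⁻] = (α₁ + 2α₂)·DIC
At pH 7.78: [H⁺]/K1 = 10^-1.37 = 0.042658, K2/[H⁺] = 10^-2.66 = 0.0021878
α₁ = 1/(1 + 0.042658 + 0.0021878) = 1/1.0448 = 0.9571; α₂ = α₁·K2/[H⁺] = 0.002094
α₁ + 2α₂ = 0.9613
CA = 0.9613 × 2.76 = 2.65 mmol/L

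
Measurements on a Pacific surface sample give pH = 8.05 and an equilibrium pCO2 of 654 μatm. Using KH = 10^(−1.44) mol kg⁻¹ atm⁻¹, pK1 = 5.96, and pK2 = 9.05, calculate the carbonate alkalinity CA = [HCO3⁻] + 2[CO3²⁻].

CA = 3.51 mmol/kg

[CO2*] = KH · pCO2 = 10^(−1.44) × 654×10^-6 = 2.375×10^-5 mol/kg
α₀ = 1/(1 + K1/[H⁺] + K1K2/[H⁺]²) = 1/(1 + 10^+2.09 + 10^+1.09) = 0.007335
DIC = [CO2*]/α₀ = 2.375×10^-5 / 0.007335 = 3.237 mmol/kg
CA = (α₁ + 2α₂)·DIC = (0.9024 + 2×0.09024) × 3.237 = 3.51 mmol/kg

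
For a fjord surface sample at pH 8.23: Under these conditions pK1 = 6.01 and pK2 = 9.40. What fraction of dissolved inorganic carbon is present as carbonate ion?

α₂ = 0.0630

α₂ = 1 / (1 + [H⁺]/K2 + [H⁺]²/(K1K2)) = 1 / (1 + 10^+1.17 + 10^-1.05)
   = 1 / (1 + 14.791 + 0.089125) = 1/15.880 = 0.06297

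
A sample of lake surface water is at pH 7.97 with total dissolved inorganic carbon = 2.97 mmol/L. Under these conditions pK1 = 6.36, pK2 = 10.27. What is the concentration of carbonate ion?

[CO3²⁻] = 14.5 μmol/L

α₂ = 1 / (1 + [H⁺]/K2 + [H⁺]²/(K1K2)) = 1 / (1 + 10^+2.30 + 10^+0.69)
   = 1 / (1 + 199.53 + 4.8978) = 1/205.42 = 0.004868
[CO3²⁻] = α₂ × DIC = 0.004868 × 2.97 = 0.0145 mmol/L = 14.5 μmol/L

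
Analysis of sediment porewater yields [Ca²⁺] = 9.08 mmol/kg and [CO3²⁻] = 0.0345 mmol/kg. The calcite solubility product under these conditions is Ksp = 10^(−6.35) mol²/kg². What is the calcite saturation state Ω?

Ω = 0.701

Ksp = 10^(−6.35) = 4.467×10^-7
Ω = [Ca²⁺][CO3²⁻]/Ksp = (9.08×10^-3)(0.0345×10^-3) / 4.467×10^-7 = 0.701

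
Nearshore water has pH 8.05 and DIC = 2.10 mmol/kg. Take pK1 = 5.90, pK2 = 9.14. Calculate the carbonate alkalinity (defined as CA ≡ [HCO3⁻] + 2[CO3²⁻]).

CA = 2.24 mmol/kg

CA = [HCO3⁻] + 2[CO3²⁻] = (α₁ + 2α₂)·DIC
At pH 8.05: [H⁺]/K1 = 10^-2.15 = 0.0070795, K2/[H⁺] = 10^-1.09 = 0.081283
α₁ = 1/(1 + 0.0070795 + 0.081283) = 1/1.0884 = 0.9188; α₂ = α₁·K2/[H⁺] = 0.07468
α₁ + 2α₂ = 1.0682
CA = 1.0682 × 2.10 = 2.24 mmol/kg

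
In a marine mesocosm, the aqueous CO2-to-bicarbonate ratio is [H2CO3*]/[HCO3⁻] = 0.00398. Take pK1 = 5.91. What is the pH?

pH = 8.31

From K1 = [H⁺][HCO3⁻]/[H2CO3*]:  pH = pK1 − log₁₀([H2CO3*]/[HCO3⁻])
log₁₀(0.00398) = -2.400
pH = 5.91 − (-2.400) = 8.31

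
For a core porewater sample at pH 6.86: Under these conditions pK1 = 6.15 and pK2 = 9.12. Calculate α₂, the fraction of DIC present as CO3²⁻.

α₂ = 0.00458

α₂ = 1 / (1 + [H⁺]/K2 + [H⁺]²/(K1K2)) = 1 / (1 + 10^+2.26 + 10^+1.55)
   = 1 / (1 + 181.97 + 35.481) = 1/218.45 = 0.004578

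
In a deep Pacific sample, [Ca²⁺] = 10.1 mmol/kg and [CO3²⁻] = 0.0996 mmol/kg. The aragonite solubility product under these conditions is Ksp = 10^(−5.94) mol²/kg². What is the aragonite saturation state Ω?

Ω = 0.876

Ksp = 10^(−5.94) = 1.148×10^-6
Ω = [Ca²⁺][CO3²⁻]/Ksp = (10.1×10^-3)(0.0996×10^-3) / 1.148×10^-6 = 0.876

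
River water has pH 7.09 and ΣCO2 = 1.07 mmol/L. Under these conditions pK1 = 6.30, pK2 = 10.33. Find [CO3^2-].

[CO3²⁻] = 0.530 μmol/L

α₂ = 1 / (1 + [H⁺]/K2 + [H⁺]²/(K1K2)) = 1 / (1 + 10^+3.24 + 10^+2.45)
   = 1 / (1 + 1737.8 + 281.84) = 1/2020.6 = 0.0004949
[CO3²⁻] = α₂ × DIC = 0.0004949 × 1.07 = 0.000530 mmol/L = 0.530 μmol/L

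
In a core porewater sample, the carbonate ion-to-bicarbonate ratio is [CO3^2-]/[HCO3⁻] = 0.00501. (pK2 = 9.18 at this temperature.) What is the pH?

pH = 6.88

From K2 = [H⁺][CO3^2-]/[HCO3⁻]:  pH = pK2 + log₁₀([CO3^2-]/[HCO3⁻])
log₁₀(0.00501) = -2.300
pH = 9.18 + (-2.300) = 6.88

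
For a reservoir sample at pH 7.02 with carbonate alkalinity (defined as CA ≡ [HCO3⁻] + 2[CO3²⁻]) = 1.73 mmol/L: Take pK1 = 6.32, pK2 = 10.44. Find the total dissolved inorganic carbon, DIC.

DIC = 2.07 mmol/L

CA = [HCO3⁻] + 2[CO3²⁻] = (α₁ + 2α₂)·DIC
At pH 7.02: [H⁺]/K1 = 10^-0.70 = 0.19953, K2/[H⁺] = 10^-3.42 = 0.00038019
α₁ = 1/(1 + 0.19953 + 0.00038019) = 1/1.1999 = 0.8334; α₂ = α₁·K2/[H⁺] = 0.0003168
α₁ + 2α₂ = 0.8340
DIC = CA / (α₁ + 2α₂) = 1.73 / 0.8340 = 2.07 mmol/L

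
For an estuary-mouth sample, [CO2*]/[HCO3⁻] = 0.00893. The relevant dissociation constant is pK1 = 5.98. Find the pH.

pH = 8.03

From K1 = [H⁺][HCO3⁻]/[CO2*]:  pH = pK1 − log₁₀([CO2*]/[HCO3⁻])
log₁₀(0.00893) = -2.049
pH = 5.98 − (-2.049) = 8.03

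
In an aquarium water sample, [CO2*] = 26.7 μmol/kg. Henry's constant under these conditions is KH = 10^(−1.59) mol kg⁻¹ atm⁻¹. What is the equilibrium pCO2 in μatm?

pCO2 = 1040 μatm

KH = 10^(−1.59) = 2.570×10^-2 mol kg⁻¹ atm⁻¹
pCO2 = [CO2*]/KH = 26.7×10^-6 / 2.570×10^-2 = 1.04×10^-3 atm = 1040 μatm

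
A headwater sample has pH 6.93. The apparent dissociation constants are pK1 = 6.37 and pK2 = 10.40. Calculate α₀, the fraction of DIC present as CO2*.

α₀ = 1 / (1 + K1/[H⁺] + K1K2/[H⁺]²) = 1 / (1 + 10^+0.56 + 10^-2.91)
   = 1 / (1 + 3.6308 + 0.0012303) = 1/4.6320 = 0.2159

α₀ = 0.216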